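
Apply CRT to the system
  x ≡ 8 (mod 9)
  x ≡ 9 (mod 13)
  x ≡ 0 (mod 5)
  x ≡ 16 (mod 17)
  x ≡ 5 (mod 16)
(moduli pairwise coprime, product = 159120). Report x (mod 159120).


Product of moduli M = 9 · 13 · 5 · 17 · 16 = 159120.
Merge one congruence at a time:
  Start: x ≡ 8 (mod 9).
  Combine with x ≡ 9 (mod 13); new modulus lcm = 117.
    Write x = 8 + 9·t and substitute into x ≡ 9 (mod 13): 9·t ≡ 9 − 8 = 1 (mod 13).
    The inverse of 9 mod 13 is 3 (since 9·3 = 27 = 2·13 + 1), so t ≡ 3·1 = 3 ≡ 3 (mod 13).
    Then x = 8 + 9·3 = 35, valid modulo lcm(9, 13) = 117: x ≡ 35 (mod 117).
  Combine with x ≡ 0 (mod 5); new modulus lcm = 585.
    Write x = 35 + 117·t and substitute into x ≡ 0 (mod 5): 117·t ≡ 0 − 35 = -35 (mod 5).
    Reduce coefficients mod 5: 2·t ≡ 0 (mod 5).
    The inverse of 2 mod 5 is 3 (since 2·3 = 6 = 1·5 + 1), so t ≡ 3·0 = 0 ≡ 0 (mod 5).
    Then x = 35 + 117·0 = 35, valid modulo lcm(117, 5) = 585: x ≡ 35 (mod 585).
  Combine with x ≡ 16 (mod 17); new modulus lcm = 9945.
    Write x = 35 + 585·t and substitute into x ≡ 16 (mod 17): 585·t ≡ 16 − 35 = -19 (mod 17).
    Reduce coefficients mod 17: 7·t ≡ 15 (mod 17).
    The inverse of 7 mod 17 is 5 (since 7·5 = 35 = 2·17 + 1), so t ≡ 5·15 = 75 ≡ 7 (mod 17).
    Then x = 35 + 585·7 = 4130, valid modulo lcm(585, 17) = 9945: x ≡ 4130 (mod 9945).
  Combine with x ≡ 5 (mod 16); new modulus lcm = 159120.
    Write x = 4130 + 9945·t and substitute into x ≡ 5 (mod 16): 9945·t ≡ 5 − 4130 = -4125 (mod 16).
    Reduce coefficients mod 16: 9·t ≡ 3 (mod 16).
    The inverse of 9 mod 16 is 9 (since 9·9 = 81 = 5·16 + 1), so t ≡ 9·3 = 27 ≡ 11 (mod 16).
    Then x = 4130 + 9945·11 = 113525, valid modulo lcm(9945, 16) = 159120: x ≡ 113525 (mod 159120).
Verify against each original: 113525 mod 9 = 8, 113525 mod 13 = 9, 113525 mod 5 = 0, 113525 mod 17 = 16, 113525 mod 16 = 5.

x ≡ 113525 (mod 159120).


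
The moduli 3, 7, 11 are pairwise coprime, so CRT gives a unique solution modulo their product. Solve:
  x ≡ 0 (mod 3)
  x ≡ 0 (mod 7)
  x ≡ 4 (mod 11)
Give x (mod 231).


Moduli 3, 7, 11 are pairwise coprime; by CRT there is a unique solution modulo M = 3 · 7 · 11 = 231.
Solve pairwise, accumulating the modulus:
  Start with x ≡ 0 (mod 3).
  Combine with x ≡ 0 (mod 7): since gcd(3, 7) = 1, we get a unique residue mod 21.
    Write x = 0 + 3·t and substitute into x ≡ 0 (mod 7): 3·t ≡ 0 − 0 = 0 (mod 7).
    The inverse of 3 mod 7 is 5 (since 3·5 = 15 = 2·7 + 1), so t ≡ 5·0 = 0 ≡ 0 (mod 7).
    Then x = 0 + 3·0 = 0, valid modulo lcm(3, 7) = 21: x ≡ 0 (mod 21).
  Combine with x ≡ 4 (mod 11): since gcd(21, 11) = 1, we get a unique residue mod 231.
    Write x = 0 + 21·t and substitute into x ≡ 4 (mod 11): 21·t ≡ 4 − 0 = 4 (mod 11).
    Reduce coefficients mod 11: 10·t ≡ 4 (mod 11).
    The inverse of 10 mod 11 is 10 (since 10·10 = 100 = 9·11 + 1), so t ≡ 10·4 = 40 ≡ 7 (mod 11).
    Then x = 0 + 21·7 = 147, valid modulo lcm(21, 11) = 231: x ≡ 147 (mod 231).
Verify: 147 mod 3 = 0 ✓, 147 mod 7 = 0 ✓, 147 mod 11 = 4 ✓.

x ≡ 147 (mod 231).


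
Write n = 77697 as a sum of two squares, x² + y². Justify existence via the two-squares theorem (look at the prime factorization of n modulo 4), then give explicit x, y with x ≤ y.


Step 1: Factor n = 77697 = 3^2 · 89 · 97.
Step 2: Check the mod-4 condition on each prime factor: 3 ≡ 3 (mod 4), exponent 2 (must be even); 89 ≡ 1 (mod 4), exponent 1; 97 ≡ 1 (mod 4), exponent 1.
All primes ≡ 3 (mod 4) appear to even exponent (or don't appear), so by the two-squares theorem n IS expressible as a sum of two squares.
Step 3: Build a representation. Group n = k² · m with k = 3 and m = 89 · 97 = 8633 (a product of primes ≡ 1 (mod 4)); a representation of m scales to one of n via (k·x)² + (k·y)² = k²(x² + y²). Each prime p ≡ 1 (mod 4) is itself a sum of two squares; find a² by testing p − a² for a perfect square:
  89: 89 − 1² = 88, 89 − 2² = 85, 89 − 3² = 80, 89 − 4² = 73, 89 − 5² = 64 = 8² ⇒ 89 = 5² + 8².
  97: 97 − 1² = 96, 97 − 2² = 93, 97 − 3² = 88, 97 − 4² = 81 = 9² ⇒ 97 = 4² + 9².
  Combine using the Brahmagupta–Fibonacci identity (a² + b²)(c² + d²) = (ac − bd)² + (ad + bc)² = (ac + bd)² + (ad − bc)²:
  89 · 97 = 8633: from (5² + 8²)(4² + 9²), take (5·4 − 8·9, 5·9 + 8·4) = (20 − 72, 45 + 32) = (-52, 77); dropping signs (only squares matter) gives (52, 77); check 52² + 77² = 2704 + 5929 = 8633 ✓.
  Scale by k = 3: (3·52, 3·77) = (156, 231).
Step 4: Order so x ≤ y and verify: 156² + 231² = 24336 + 53361 = 77697 = n. ✓

n = 77697 = 156² + 231² (one valid representation with x ≤ y).


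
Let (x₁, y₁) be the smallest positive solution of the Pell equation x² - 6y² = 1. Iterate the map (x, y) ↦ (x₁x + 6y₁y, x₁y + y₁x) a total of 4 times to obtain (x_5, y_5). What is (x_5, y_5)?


Step 1: Find the fundamental solution (x₁, y₁) of x² - 6y² = 1.
  Expand √6 as a continued fraction. a₀ = ⌊√6⌋ = 2; iterate m_{k+1} = d_k·a_k − m_k, d_{k+1} = (6 − m_{k+1}²)/d_k, a_{k+1} = ⌊(a₀ + m_{k+1})/d_{k+1}⌋ (starting m₀ = 0, d₀ = 1), with convergents p_k = a_k·p_{k-1} + p_{k-2}, q_k = a_k·q_{k-1} + q_{k-2} (p₋₁ = 1, q₋₁ = 0):
  k = 0: a₀ = 2; p₀/q₀ = 2/1; p₀² − 6·q₀² = 4 − 6 = -2.
  k = 1: m = 2, d = 2, a = ⌊(2 + 2)/2⌋ = 2; p/q = (2·2 + 1)/(2·1 + 0) = 5/2; p² − 6·q² = 25 − 24 = 1.
  The first convergent with p² − 6·q² = 1 gives the fundamental solution (x₁, y₁) = (5, 2).
Step 2: Apply the recurrence (x_{n+1}, y_{n+1}) = (x₁x_n + 6y₁y_n, x₁y_n + y₁x_n) repeatedly.
  From (x_1, y_1) = (5, 2): x_2 = 5·5 + 6·2·2 = 49; y_2 = 5·2 + 2·5 = 20.
  From (x_2, y_2) = (49, 20): x_3 = 5·49 + 6·2·20 = 485; y_3 = 5·20 + 2·49 = 198.
  From (x_3, y_3) = (485, 198): x_4 = 5·485 + 6·2·198 = 4801; y_4 = 5·198 + 2·485 = 1960.
  From (x_4, y_4) = (4801, 1960): x_5 = 5·4801 + 6·2·1960 = 47525; y_5 = 5·1960 + 2·4801 = 19402.
Step 3: Verify x_5² - 6·y_5² = 2258625625 - 2258625624 = 1 (should be 1). ✓

(x_1, y_1) = (5, 2); (x_5, y_5) = (47525, 19402).


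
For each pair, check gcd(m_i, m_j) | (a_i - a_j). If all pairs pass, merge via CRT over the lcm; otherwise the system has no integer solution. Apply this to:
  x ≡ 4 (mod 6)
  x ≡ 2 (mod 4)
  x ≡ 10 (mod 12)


Moduli 6, 4, 12 are not pairwise coprime, so CRT works modulo lcm(m_i) when all pairwise compatibility conditions hold.
Pairwise compatibility: gcd(m_i, m_j) must divide a_i - a_j for every pair.
Merge one congruence at a time:
  Start: x ≡ 4 (mod 6).
  Combine with x ≡ 2 (mod 4): gcd(6, 4) = 2; 2 - 4 = -2, which IS divisible by 2, so compatible.
    Write x = 4 + 6·t and substitute into x ≡ 2 (mod 4): 6·t ≡ 2 − 4 = -2 (mod 4).
    Divide the congruence (and modulus) by g = 2: 3·t ≡ -1 (mod 2).
    Reduce coefficients mod 2: 1·t ≡ 1 (mod 2).
    So t ≡ 1 (mod 2).
    Then x = 4 + 6·1 = 10, valid modulo lcm(6, 4) = 12: x ≡ 10 (mod 12).
  Combine with x ≡ 10 (mod 12): gcd(12, 12) = 12; 10 - 10 = 0, which IS divisible by 12, so compatible.
    Write x = 10 + 12·t and substitute into x ≡ 10 (mod 12): 12·t ≡ 10 − 10 = 0 (mod 12).
    Divide the congruence (and modulus) by g = 12: 1·t ≡ 0 (mod 1).
    Modulo 1 every t works; take t = 0.
    Then x = 10 + 12·0 = 10, valid modulo lcm(12, 12) = 12: x ≡ 10 (mod 12).
Verify: 10 mod 6 = 4, 10 mod 4 = 2, 10 mod 12 = 10.

x ≡ 10 (mod 12).


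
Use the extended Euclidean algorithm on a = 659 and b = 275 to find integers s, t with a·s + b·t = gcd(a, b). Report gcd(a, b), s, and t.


Euclidean algorithm on (659, 275) — divide until remainder is 0:
  659 = 2 · 275 + 109
  275 = 2 · 109 + 57
  109 = 1 · 57 + 52
  57 = 1 · 52 + 5
  52 = 10 · 5 + 2
  5 = 2 · 2 + 1
  2 = 2 · 1 + 0
gcd(659, 275) = 1.
Track Bezout coefficients alongside the remainders: start with r₀ = 659 = a·1 + b·0 (s = 1, t = 0) and r₁ = 275 = a·0 + b·1 (s = 0, t = 1); each new remainder r_{k+1} = r_{k-1} − q_k·r_k inherits s_{k+1} = s_{k-1} − q_k·s_k, t_{k+1} = t_{k-1} − q_k·t_k, so r_k = a·s_k + b·t_k at every step:
  q = 2: r = 109, s = 1 − 2·0 = 1, t = 0 − 2·1 = -2  (check: 659·1 + 275·(-2) = 109)
  q = 2: r = 57, s = 0 − 2·1 = -2, t = 1 − 2·(-2) = 5  (check: 659·(-2) + 275·5 = 57)
  q = 1: r = 52, s = 1 − 1·(-2) = 3, t = -2 − 1·5 = -7  (check: 659·3 + 275·(-7) = 52)
  q = 1: r = 5, s = -2 − 1·3 = -5, t = 5 − 1·(-7) = 12  (check: 659·(-5) + 275·12 = 5)
  q = 10: r = 2, s = 3 − 10·(-5) = 53, t = -7 − 10·12 = -127  (check: 659·53 + 275·(-127) = 2)
  q = 2: r = 1, s = -5 − 2·53 = -111, t = 12 − 2·(-127) = 266  (check: 659·(-111) + 275·266 = 1)
The row with r = 1 (the gcd) gives the Bezout coefficients s = -111, t = 266.
Result: 659 · (-111) + 275 · (266) = 1.

gcd(659, 275) = 1; s = -111, t = 266 (check: 659·(-111) + 275·266 = 1).


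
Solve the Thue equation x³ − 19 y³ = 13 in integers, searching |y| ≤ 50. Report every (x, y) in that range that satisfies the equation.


The equation is x³ - 19y³ = 13. For fixed y, x³ = 19·y³ + 13, so a solution requires the RHS to be a perfect cube.
Strategy: iterate y from -50 to 50, compute RHS = 19·y³ + 13, and check whether it is a (positive or negative) perfect cube.
Check small values of y:
  y = 0: RHS = 13 is not a perfect cube.
  y = 1: RHS = 32 is not a perfect cube.
  y = -1: RHS = -6 is not a perfect cube.
  y = 2: RHS = 165 is not a perfect cube.
  y = -2: RHS = -139 is not a perfect cube.
  y = 3: RHS = 526 is not a perfect cube.
  y = -3: RHS = -500 is not a perfect cube.
Continuing the search up to |y| = 50 finds no solutions either.
No (x, y) in the scanned range satisfies the equation.

No integer solutions with |y| ≤ 50.


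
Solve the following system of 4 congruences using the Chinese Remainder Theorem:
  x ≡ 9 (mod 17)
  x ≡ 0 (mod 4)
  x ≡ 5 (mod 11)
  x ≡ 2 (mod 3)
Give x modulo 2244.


Product of moduli M = 17 · 4 · 11 · 3 = 2244.
Merge one congruence at a time:
  Start: x ≡ 9 (mod 17).
  Combine with x ≡ 0 (mod 4); new modulus lcm = 68.
    Write x = 9 + 17·t and substitute into x ≡ 0 (mod 4): 17·t ≡ 0 − 9 = -9 (mod 4).
    Reduce coefficients mod 4: 1·t ≡ 3 (mod 4).
    So t ≡ 3 (mod 4).
    Then x = 9 + 17·3 = 60, valid modulo lcm(17, 4) = 68: x ≡ 60 (mod 68).
  Combine with x ≡ 5 (mod 11); new modulus lcm = 748.
    Write x = 60 + 68·t and substitute into x ≡ 5 (mod 11): 68·t ≡ 5 − 60 = -55 (mod 11).
    Reduce coefficients mod 11: 2·t ≡ 0 (mod 11).
    The inverse of 2 mod 11 is 6 (since 2·6 = 12 = 1·11 + 1), so t ≡ 6·0 = 0 ≡ 0 (mod 11).
    Then x = 60 + 68·0 = 60, valid modulo lcm(68, 11) = 748: x ≡ 60 (mod 748).
  Combine with x ≡ 2 (mod 3); new modulus lcm = 2244.
    Write x = 60 + 748·t and substitute into x ≡ 2 (mod 3): 748·t ≡ 2 − 60 = -58 (mod 3).
    Reduce coefficients mod 3: 1·t ≡ 2 (mod 3).
    So t ≡ 2 (mod 3).
    Then x = 60 + 748·2 = 1556, valid modulo lcm(748, 3) = 2244: x ≡ 1556 (mod 2244).
Verify against each original: 1556 mod 17 = 9, 1556 mod 4 = 0, 1556 mod 11 = 5, 1556 mod 3 = 2.

x ≡ 1556 (mod 2244).


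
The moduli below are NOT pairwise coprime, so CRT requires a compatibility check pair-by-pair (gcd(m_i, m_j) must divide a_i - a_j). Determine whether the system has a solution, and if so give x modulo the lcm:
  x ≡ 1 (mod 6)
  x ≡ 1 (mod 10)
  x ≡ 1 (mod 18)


Moduli 6, 10, 18 are not pairwise coprime, so CRT works modulo lcm(m_i) when all pairwise compatibility conditions hold.
Pairwise compatibility: gcd(m_i, m_j) must divide a_i - a_j for every pair.
Merge one congruence at a time:
  Start: x ≡ 1 (mod 6).
  Combine with x ≡ 1 (mod 10): gcd(6, 10) = 2; 1 - 1 = 0, which IS divisible by 2, so compatible.
    Write x = 1 + 6·t and substitute into x ≡ 1 (mod 10): 6·t ≡ 1 − 1 = 0 (mod 10).
    Divide the congruence (and modulus) by g = 2: 3·t ≡ 0 (mod 5).
    The inverse of 3 mod 5 is 2 (since 3·2 = 6 = 1·5 + 1), so t ≡ 2·0 = 0 ≡ 0 (mod 5).
    Then x = 1 + 6·0 = 1, valid modulo lcm(6, 10) = 30: x ≡ 1 (mod 30).
  Combine with x ≡ 1 (mod 18): gcd(30, 18) = 6; 1 - 1 = 0, which IS divisible by 6, so compatible.
    Write x = 1 + 30·t and substitute into x ≡ 1 (mod 18): 30·t ≡ 1 − 1 = 0 (mod 18).
    Divide the congruence (and modulus) by g = 6: 5·t ≡ 0 (mod 3).
    Reduce coefficients mod 3: 2·t ≡ 0 (mod 3).
    The inverse of 2 mod 3 is 2 (since 2·2 = 4 = 1·3 + 1), so t ≡ 2·0 = 0 ≡ 0 (mod 3).
    Then x = 1 + 30·0 = 1, valid modulo lcm(30, 18) = 90: x ≡ 1 (mod 90).
Verify: 1 mod 6 = 1, 1 mod 10 = 1, 1 mod 18 = 1.

x ≡ 1 (mod 90).


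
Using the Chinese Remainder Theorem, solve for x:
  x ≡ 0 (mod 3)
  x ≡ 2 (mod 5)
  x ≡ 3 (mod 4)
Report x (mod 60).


Moduli 3, 5, 4 are pairwise coprime; by CRT there is a unique solution modulo M = 3 · 5 · 4 = 60.
Solve pairwise, accumulating the modulus:
  Start with x ≡ 0 (mod 3).
  Combine with x ≡ 2 (mod 5): since gcd(3, 5) = 1, we get a unique residue mod 15.
    Write x = 0 + 3·t and substitute into x ≡ 2 (mod 5): 3·t ≡ 2 − 0 = 2 (mod 5).
    The inverse of 3 mod 5 is 2 (since 3·2 = 6 = 1·5 + 1), so t ≡ 2·2 = 4 ≡ 4 (mod 5).
    Then x = 0 + 3·4 = 12, valid modulo lcm(3, 5) = 15: x ≡ 12 (mod 15).
  Combine with x ≡ 3 (mod 4): since gcd(15, 4) = 1, we get a unique residue mod 60.
    Write x = 12 + 15·t and substitute into x ≡ 3 (mod 4): 15·t ≡ 3 − 12 = -9 (mod 4).
    Reduce coefficients mod 4: 3·t ≡ 3 (mod 4).
    The inverse of 3 mod 4 is 3 (since 3·3 = 9 = 2·4 + 1), so t ≡ 3·3 = 9 ≡ 1 (mod 4).
    Then x = 12 + 15·1 = 27, valid modulo lcm(15, 4) = 60: x ≡ 27 (mod 60).
Verify: 27 mod 3 = 0 ✓, 27 mod 5 = 2 ✓, 27 mod 4 = 3 ✓.

x ≡ 27 (mod 60).


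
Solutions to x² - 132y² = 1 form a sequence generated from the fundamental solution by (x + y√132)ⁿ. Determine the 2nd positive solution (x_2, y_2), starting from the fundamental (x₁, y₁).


Step 1: Find the fundamental solution (x₁, y₁) of x² - 132y² = 1.
  Expand √132 as a continued fraction. a₀ = ⌊√132⌋ = 11; iterate m_{k+1} = d_k·a_k − m_k, d_{k+1} = (132 − m_{k+1}²)/d_k, a_{k+1} = ⌊(a₀ + m_{k+1})/d_{k+1}⌋ (starting m₀ = 0, d₀ = 1), with convergents p_k = a_k·p_{k-1} + p_{k-2}, q_k = a_k·q_{k-1} + q_{k-2} (p₋₁ = 1, q₋₁ = 0):
  k = 0: a₀ = 11; p₀/q₀ = 11/1; p₀² − 132·q₀² = 121 − 132 = -11.
  k = 1: m = 11, d = 11, a = ⌊(11 + 11)/11⌋ = 2; p/q = (2·11 + 1)/(2·1 + 0) = 23/2; p² − 132·q² = 529 − 528 = 1.
  The first convergent with p² − 132·q² = 1 gives the fundamental solution (x₁, y₁) = (23, 2).
Step 2: Apply the recurrence (x_{n+1}, y_{n+1}) = (x₁x_n + 132y₁y_n, x₁y_n + y₁x_n) repeatedly.
  From (x_1, y_1) = (23, 2): x_2 = 23·23 + 132·2·2 = 1057; y_2 = 23·2 + 2·23 = 92.
Step 3: Verify x_2² - 132·y_2² = 1117249 - 1117248 = 1 (should be 1). ✓

(x_1, y_1) = (23, 2); (x_2, y_2) = (1057, 92).


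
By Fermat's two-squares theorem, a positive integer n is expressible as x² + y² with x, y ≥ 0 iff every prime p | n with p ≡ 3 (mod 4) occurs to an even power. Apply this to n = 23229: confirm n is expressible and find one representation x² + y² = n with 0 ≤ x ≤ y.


Step 1: Factor n = 23229 = 3^2 · 29 · 89.
Step 2: Check the mod-4 condition on each prime factor: 3 ≡ 3 (mod 4), exponent 2 (must be even); 29 ≡ 1 (mod 4), exponent 1; 89 ≡ 1 (mod 4), exponent 1.
All primes ≡ 3 (mod 4) appear to even exponent (or don't appear), so by the two-squares theorem n IS expressible as a sum of two squares.
Step 3: Build a representation. Group n = k² · m with k = 3 and m = 29 · 89 = 2581 (a product of primes ≡ 1 (mod 4)); a representation of m scales to one of n via (k·x)² + (k·y)² = k²(x² + y²). Each prime p ≡ 1 (mod 4) is itself a sum of two squares; find a² by testing p − a² for a perfect square:
  29: 29 − 1² = 28, 29 − 2² = 25 = 5² ⇒ 29 = 2² + 5².
  89: 89 − 1² = 88, 89 − 2² = 85, 89 − 3² = 80, 89 − 4² = 73, 89 − 5² = 64 = 8² ⇒ 89 = 5² + 8².
  Combine using the Brahmagupta–Fibonacci identity (a² + b²)(c² + d²) = (ac − bd)² + (ad + bc)² = (ac + bd)² + (ad − bc)²:
  29 · 89 = 2581: from (2² + 5²)(5² + 8²), take (2·5 − 5·8, 2·8 + 5·5) = (10 − 40, 16 + 25) = (-30, 41); dropping signs (only squares matter) gives (30, 41); check 30² + 41² = 900 + 1681 = 2581 ✓.
  Scale by k = 3: (3·30, 3·41) = (90, 123).
Step 4: Order so x ≤ y and verify: 90² + 123² = 8100 + 15129 = 23229 = n. ✓

n = 23229 = 90² + 123² (one valid representation with x ≤ y).


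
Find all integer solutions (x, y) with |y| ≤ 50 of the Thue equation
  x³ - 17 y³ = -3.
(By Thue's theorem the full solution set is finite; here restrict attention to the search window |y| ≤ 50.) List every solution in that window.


The equation is x³ - 17y³ = -3. For fixed y, x³ = 17·y³ − 3, so a solution requires the RHS to be a perfect cube.
Strategy: iterate y from -50 to 50, compute RHS = 17·y³ − 3, and check whether it is a (positive or negative) perfect cube.
Check small values of y:
  y = 0: RHS = -3 is not a perfect cube.
  y = 1: RHS = 14 is not a perfect cube.
  y = -1: RHS = -20 is not a perfect cube.
  y = 2: RHS = 133 is not a perfect cube.
  y = -2: RHS = -139 is not a perfect cube.
  y = 3: RHS = 456 is not a perfect cube.
  y = -3: RHS = -462 is not a perfect cube.
Continuing the search up to |y| = 50 finds no solutions either.
No (x, y) in the scanned range satisfies the equation.

No integer solutions with |y| ≤ 50.


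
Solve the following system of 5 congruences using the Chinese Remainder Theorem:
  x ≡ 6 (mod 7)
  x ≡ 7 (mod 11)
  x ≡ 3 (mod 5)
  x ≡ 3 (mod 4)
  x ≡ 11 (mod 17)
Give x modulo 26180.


Product of moduli M = 7 · 11 · 5 · 4 · 17 = 26180.
Merge one congruence at a time:
  Start: x ≡ 6 (mod 7).
  Combine with x ≡ 7 (mod 11); new modulus lcm = 77.
    Write x = 6 + 7·t and substitute into x ≡ 7 (mod 11): 7·t ≡ 7 − 6 = 1 (mod 11).
    The inverse of 7 mod 11 is 8 (since 7·8 = 56 = 5·11 + 1), so t ≡ 8·1 = 8 ≡ 8 (mod 11).
    Then x = 6 + 7·8 = 62, valid modulo lcm(7, 11) = 77: x ≡ 62 (mod 77).
  Combine with x ≡ 3 (mod 5); new modulus lcm = 385.
    Write x = 62 + 77·t and substitute into x ≡ 3 (mod 5): 77·t ≡ 3 − 62 = -59 (mod 5).
    Reduce coefficients mod 5: 2·t ≡ 1 (mod 5).
    The inverse of 2 mod 5 is 3 (since 2·3 = 6 = 1·5 + 1), so t ≡ 3·1 = 3 ≡ 3 (mod 5).
    Then x = 62 + 77·3 = 293, valid modulo lcm(77, 5) = 385: x ≡ 293 (mod 385).
  Combine with x ≡ 3 (mod 4); new modulus lcm = 1540.
    Write x = 293 + 385·t and substitute into x ≡ 3 (mod 4): 385·t ≡ 3 − 293 = -290 (mod 4).
    Reduce coefficients mod 4: 1·t ≡ 2 (mod 4).
    So t ≡ 2 (mod 4).
    Then x = 293 + 385·2 = 1063, valid modulo lcm(385, 4) = 1540: x ≡ 1063 (mod 1540).
  Combine with x ≡ 11 (mod 17); new modulus lcm = 26180.
    Write x = 1063 + 1540·t and substitute into x ≡ 11 (mod 17): 1540·t ≡ 11 − 1063 = -1052 (mod 17).
    Reduce coefficients mod 17: 10·t ≡ 2 (mod 17).
    The inverse of 10 mod 17 is 12 (since 10·12 = 120 = 7·17 + 1), so t ≡ 12·2 = 24 ≡ 7 (mod 17).
    Then x = 1063 + 1540·7 = 11843, valid modulo lcm(1540, 17) = 26180: x ≡ 11843 (mod 26180).
Verify against each original: 11843 mod 7 = 6, 11843 mod 11 = 7, 11843 mod 5 = 3, 11843 mod 4 = 3, 11843 mod 17 = 11.

x ≡ 11843 (mod 26180).


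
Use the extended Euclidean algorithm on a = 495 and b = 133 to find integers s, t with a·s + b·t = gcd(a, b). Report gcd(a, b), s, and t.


Euclidean algorithm on (495, 133) — divide until remainder is 0:
  495 = 3 · 133 + 96
  133 = 1 · 96 + 37
  96 = 2 · 37 + 22
  37 = 1 · 22 + 15
  22 = 1 · 15 + 7
  15 = 2 · 7 + 1
  7 = 7 · 1 + 0
gcd(495, 133) = 1.
Track Bezout coefficients alongside the remainders: start with r₀ = 495 = a·1 + b·0 (s = 1, t = 0) and r₁ = 133 = a·0 + b·1 (s = 0, t = 1); each new remainder r_{k+1} = r_{k-1} − q_k·r_k inherits s_{k+1} = s_{k-1} − q_k·s_k, t_{k+1} = t_{k-1} − q_k·t_k, so r_k = a·s_k + b·t_k at every step:
  q = 3: r = 96, s = 1 − 3·0 = 1, t = 0 − 3·1 = -3  (check: 495·1 + 133·(-3) = 96)
  q = 1: r = 37, s = 0 − 1·1 = -1, t = 1 − 1·(-3) = 4  (check: 495·(-1) + 133·4 = 37)
  q = 2: r = 22, s = 1 − 2·(-1) = 3, t = -3 − 2·4 = -11  (check: 495·3 + 133·(-11) = 22)
  q = 1: r = 15, s = -1 − 1·3 = -4, t = 4 − 1·(-11) = 15  (check: 495·(-4) + 133·15 = 15)
  q = 1: r = 7, s = 3 − 1·(-4) = 7, t = -11 − 1·15 = -26  (check: 495·7 + 133·(-26) = 7)
  q = 2: r = 1, s = -4 − 2·7 = -18, t = 15 − 2·(-26) = 67  (check: 495·(-18) + 133·67 = 1)
The row with r = 1 (the gcd) gives the Bezout coefficients s = -18, t = 67.
Result: 495 · (-18) + 133 · (67) = 1.

gcd(495, 133) = 1; s = -18, t = 67 (check: 495·(-18) + 133·67 = 1).


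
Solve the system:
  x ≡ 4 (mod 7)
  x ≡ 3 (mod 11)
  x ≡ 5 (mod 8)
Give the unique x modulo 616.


Moduli 7, 11, 8 are pairwise coprime; by CRT there is a unique solution modulo M = 7 · 11 · 8 = 616.
Solve pairwise, accumulating the modulus:
  Start with x ≡ 4 (mod 7).
  Combine with x ≡ 3 (mod 11): since gcd(7, 11) = 1, we get a unique residue mod 77.
    Write x = 4 + 7·t and substitute into x ≡ 3 (mod 11): 7·t ≡ 3 − 4 = -1 (mod 11).
    Reduce coefficients mod 11: 7·t ≡ 10 (mod 11).
    The inverse of 7 mod 11 is 8 (since 7·8 = 56 = 5·11 + 1), so t ≡ 8·10 = 80 ≡ 3 (mod 11).
    Then x = 4 + 7·3 = 25, valid modulo lcm(7, 11) = 77: x ≡ 25 (mod 77).
  Combine with x ≡ 5 (mod 8): since gcd(77, 8) = 1, we get a unique residue mod 616.
    Write x = 25 + 77·t and substitute into x ≡ 5 (mod 8): 77·t ≡ 5 − 25 = -20 (mod 8).
    Reduce coefficients mod 8: 5·t ≡ 4 (mod 8).
    The inverse of 5 mod 8 is 5 (since 5·5 = 25 = 3·8 + 1), so t ≡ 5·4 = 20 ≡ 4 (mod 8).
    Then x = 25 + 77·4 = 333, valid modulo lcm(77, 8) = 616: x ≡ 333 (mod 616).
Verify: 333 mod 7 = 4 ✓, 333 mod 11 = 3 ✓, 333 mod 8 = 5 ✓.

x ≡ 333 (mod 616).


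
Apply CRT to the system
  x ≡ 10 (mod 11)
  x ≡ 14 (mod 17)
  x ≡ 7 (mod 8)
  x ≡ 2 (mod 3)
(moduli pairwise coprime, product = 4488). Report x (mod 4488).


Product of moduli M = 11 · 17 · 8 · 3 = 4488.
Merge one congruence at a time:
  Start: x ≡ 10 (mod 11).
  Combine with x ≡ 14 (mod 17); new modulus lcm = 187.
    Write x = 10 + 11·t and substitute into x ≡ 14 (mod 17): 11·t ≡ 14 − 10 = 4 (mod 17).
    The inverse of 11 mod 17 is 14 (since 11·14 = 154 = 9·17 + 1), so t ≡ 14·4 = 56 ≡ 5 (mod 17).
    Then x = 10 + 11·5 = 65, valid modulo lcm(11, 17) = 187: x ≡ 65 (mod 187).
  Combine with x ≡ 7 (mod 8); new modulus lcm = 1496.
    Write x = 65 + 187·t and substitute into x ≡ 7 (mod 8): 187·t ≡ 7 − 65 = -58 (mod 8).
    Reduce coefficients mod 8: 3·t ≡ 6 (mod 8).
    The inverse of 3 mod 8 is 3 (since 3·3 = 9 = 1·8 + 1), so t ≡ 3·6 = 18 ≡ 2 (mod 8).
    Then x = 65 + 187·2 = 439, valid modulo lcm(187, 8) = 1496: x ≡ 439 (mod 1496).
  Combine with x ≡ 2 (mod 3); new modulus lcm = 4488.
    Write x = 439 + 1496·t and substitute into x ≡ 2 (mod 3): 1496·t ≡ 2 − 439 = -437 (mod 3).
    Reduce coefficients mod 3: 2·t ≡ 1 (mod 3).
    The inverse of 2 mod 3 is 2 (since 2·2 = 4 = 1·3 + 1), so t ≡ 2·1 = 2 ≡ 2 (mod 3).
    Then x = 439 + 1496·2 = 3431, valid modulo lcm(1496, 3) = 4488: x ≡ 3431 (mod 4488).
Verify against each original: 3431 mod 11 = 10, 3431 mod 17 = 14, 3431 mod 8 = 7, 3431 mod 3 = 2.

x ≡ 3431 (mod 4488).


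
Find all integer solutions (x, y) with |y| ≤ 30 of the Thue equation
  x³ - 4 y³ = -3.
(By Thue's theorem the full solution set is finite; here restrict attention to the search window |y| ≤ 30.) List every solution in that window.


The equation is x³ - 4y³ = -3. For fixed y, x³ = 4·y³ − 3, so a solution requires the RHS to be a perfect cube.
Strategy: iterate y from -30 to 30, compute RHS = 4·y³ − 3, and check whether it is a (positive or negative) perfect cube.
Check small values of y:
  y = 0: RHS = -3 is not a perfect cube.
  y = 1: RHS = 1 = (1)³ ⇒ x = 1 works.
  y = -1: RHS = -7 is not a perfect cube.
  y = 2: RHS = 29 is not a perfect cube.
  y = -2: RHS = -35 is not a perfect cube.
  y = 3: RHS = 105 is not a perfect cube.
  y = -3: RHS = -111 is not a perfect cube.
Continuing the search up to |y| = 30 finds no further solutions beyond those listed.
Collected solutions: (1, 1).

Solutions (with |y| ≤ 30): (1, 1).


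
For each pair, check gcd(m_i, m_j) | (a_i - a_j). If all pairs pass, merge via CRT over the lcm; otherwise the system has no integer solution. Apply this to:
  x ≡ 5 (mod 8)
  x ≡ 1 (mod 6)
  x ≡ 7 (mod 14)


Moduli 8, 6, 14 are not pairwise coprime, so CRT works modulo lcm(m_i) when all pairwise compatibility conditions hold.
Pairwise compatibility: gcd(m_i, m_j) must divide a_i - a_j for every pair.
Merge one congruence at a time:
  Start: x ≡ 5 (mod 8).
  Combine with x ≡ 1 (mod 6): gcd(8, 6) = 2; 1 - 5 = -4, which IS divisible by 2, so compatible.
    Write x = 5 + 8·t and substitute into x ≡ 1 (mod 6): 8·t ≡ 1 − 5 = -4 (mod 6).
    Divide the congruence (and modulus) by g = 2: 4·t ≡ -2 (mod 3).
    Reduce coefficients mod 3: 1·t ≡ 1 (mod 3).
    So t ≡ 1 (mod 3).
    Then x = 5 + 8·1 = 13, valid modulo lcm(8, 6) = 24: x ≡ 13 (mod 24).
  Combine with x ≡ 7 (mod 14): gcd(24, 14) = 2; 7 - 13 = -6, which IS divisible by 2, so compatible.
    Write x = 13 + 24·t and substitute into x ≡ 7 (mod 14): 24·t ≡ 7 − 13 = -6 (mod 14).
    Divide the congruence (and modulus) by g = 2: 12·t ≡ -3 (mod 7).
    Reduce coefficients mod 7: 5·t ≡ 4 (mod 7).
    The inverse of 5 mod 7 is 3 (since 5·3 = 15 = 2·7 + 1), so t ≡ 3·4 = 12 ≡ 5 (mod 7).
    Then x = 13 + 24·5 = 133, valid modulo lcm(24, 14) = 168: x ≡ 133 (mod 168).
Verify: 133 mod 8 = 5, 133 mod 6 = 1, 133 mod 14 = 7.

x ≡ 133 (mod 168).


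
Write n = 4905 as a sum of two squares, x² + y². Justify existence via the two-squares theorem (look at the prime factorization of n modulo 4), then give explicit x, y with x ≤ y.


Step 1: Factor n = 4905 = 3^2 · 5 · 109.
Step 2: Check the mod-4 condition on each prime factor: 3 ≡ 3 (mod 4), exponent 2 (must be even); 5 ≡ 1 (mod 4), exponent 1; 109 ≡ 1 (mod 4), exponent 1.
All primes ≡ 3 (mod 4) appear to even exponent (or don't appear), so by the two-squares theorem n IS expressible as a sum of two squares.
Step 3: Build a representation. Group n = k² · m with k = 3 and m = 5 · 109 = 545 (a product of primes ≡ 1 (mod 4)); a representation of m scales to one of n via (k·x)² + (k·y)² = k²(x² + y²). Each prime p ≡ 1 (mod 4) is itself a sum of two squares; find a² by testing p − a² for a perfect square:
  5: 5 − 1² = 4 = 2² ⇒ 5 = 1² + 2².
  109: 109 − 1² = 108, 109 − 2² = 105, 109 − 3² = 100 = 10² ⇒ 109 = 3² + 10².
  Combine using the Brahmagupta–Fibonacci identity (a² + b²)(c² + d²) = (ac − bd)² + (ad + bc)² = (ac + bd)² + (ad − bc)²:
  5 · 109 = 545: from (1² + 2²)(3² + 10²), take (1·3 − 2·10, 1·10 + 2·3) = (3 − 20, 10 + 6) = (-17, 16); dropping signs (only squares matter) gives (17, 16); check 17² + 16² = 289 + 256 = 545 ✓.
  Scale by k = 3: (3·17, 3·16) = (51, 48).
Step 4: Order so x ≤ y and verify: 48² + 51² = 2304 + 2601 = 4905 = n. ✓

n = 4905 = 48² + 51² (one valid representation with x ≤ y).


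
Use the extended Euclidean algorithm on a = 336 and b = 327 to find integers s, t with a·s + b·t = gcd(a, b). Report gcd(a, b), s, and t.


Euclidean algorithm on (336, 327) — divide until remainder is 0:
  336 = 1 · 327 + 9
  327 = 36 · 9 + 3
  9 = 3 · 3 + 0
gcd(336, 327) = 3.
Track Bezout coefficients alongside the remainders: start with r₀ = 336 = a·1 + b·0 (s = 1, t = 0) and r₁ = 327 = a·0 + b·1 (s = 0, t = 1); each new remainder r_{k+1} = r_{k-1} − q_k·r_k inherits s_{k+1} = s_{k-1} − q_k·s_k, t_{k+1} = t_{k-1} − q_k·t_k, so r_k = a·s_k + b·t_k at every step:
  q = 1: r = 9, s = 1 − 1·0 = 1, t = 0 − 1·1 = -1  (check: 336·1 + 327·(-1) = 9)
  q = 36: r = 3, s = 0 − 36·1 = -36, t = 1 − 36·(-1) = 37  (check: 336·(-36) + 327·37 = 3)
The row with r = 3 (the gcd) gives the Bezout coefficients s = -36, t = 37.
Result: 336 · (-36) + 327 · (37) = 3.

gcd(336, 327) = 3; s = -36, t = 37 (check: 336·(-36) + 327·37 = 3).


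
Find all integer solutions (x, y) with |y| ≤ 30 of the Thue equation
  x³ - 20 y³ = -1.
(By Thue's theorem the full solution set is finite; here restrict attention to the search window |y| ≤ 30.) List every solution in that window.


The equation is x³ - 20y³ = -1. For fixed y, x³ = 20·y³ − 1, so a solution requires the RHS to be a perfect cube.
Strategy: iterate y from -30 to 30, compute RHS = 20·y³ − 1, and check whether it is a (positive or negative) perfect cube.
Check small values of y:
  y = 0: RHS = -1 = (-1)³ ⇒ x = -1 works.
  y = 1: RHS = 19 is not a perfect cube.
  y = -1: RHS = -21 is not a perfect cube.
  y = 2: RHS = 159 is not a perfect cube.
  y = -2: RHS = -161 is not a perfect cube.
  y = 3: RHS = 539 is not a perfect cube.
  y = -3: RHS = -541 is not a perfect cube.
Continuing, at y = 7: RHS = 6859 = (19)³ ⇒ x = 19 works.
Searching the remaining y in |y| ≤ 30 finds no further solutions.
Collected solutions: (-1, 0), (19, 7).

Solutions (with |y| ≤ 30): (-1, 0), (19, 7).


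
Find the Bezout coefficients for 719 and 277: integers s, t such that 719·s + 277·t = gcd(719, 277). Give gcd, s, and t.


Euclidean algorithm on (719, 277) — divide until remainder is 0:
  719 = 2 · 277 + 165
  277 = 1 · 165 + 112
  165 = 1 · 112 + 53
  112 = 2 · 53 + 6
  53 = 8 · 6 + 5
  6 = 1 · 5 + 1
  5 = 5 · 1 + 0
gcd(719, 277) = 1.
Track Bezout coefficients alongside the remainders: start with r₀ = 719 = a·1 + b·0 (s = 1, t = 0) and r₁ = 277 = a·0 + b·1 (s = 0, t = 1); each new remainder r_{k+1} = r_{k-1} − q_k·r_k inherits s_{k+1} = s_{k-1} − q_k·s_k, t_{k+1} = t_{k-1} − q_k·t_k, so r_k = a·s_k + b·t_k at every step:
  q = 2: r = 165, s = 1 − 2·0 = 1, t = 0 − 2·1 = -2  (check: 719·1 + 277·(-2) = 165)
  q = 1: r = 112, s = 0 − 1·1 = -1, t = 1 − 1·(-2) = 3  (check: 719·(-1) + 277·3 = 112)
  q = 1: r = 53, s = 1 − 1·(-1) = 2, t = -2 − 1·3 = -5  (check: 719·2 + 277·(-5) = 53)
  q = 2: r = 6, s = -1 − 2·2 = -5, t = 3 − 2·(-5) = 13  (check: 719·(-5) + 277·13 = 6)
  q = 8: r = 5, s = 2 − 8·(-5) = 42, t = -5 − 8·13 = -109  (check: 719·42 + 277·(-109) = 5)
  q = 1: r = 1, s = -5 − 1·42 = -47, t = 13 − 1·(-109) = 122  (check: 719·(-47) + 277·122 = 1)
The row with r = 1 (the gcd) gives the Bezout coefficients s = -47, t = 122.
Result: 719 · (-47) + 277 · (122) = 1.

gcd(719, 277) = 1; s = -47, t = 122 (check: 719·(-47) + 277·122 = 1).


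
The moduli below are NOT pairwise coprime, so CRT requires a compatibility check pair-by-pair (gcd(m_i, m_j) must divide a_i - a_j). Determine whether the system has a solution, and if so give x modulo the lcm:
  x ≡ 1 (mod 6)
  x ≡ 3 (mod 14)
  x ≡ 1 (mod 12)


Moduli 6, 14, 12 are not pairwise coprime, so CRT works modulo lcm(m_i) when all pairwise compatibility conditions hold.
Pairwise compatibility: gcd(m_i, m_j) must divide a_i - a_j for every pair.
Merge one congruence at a time:
  Start: x ≡ 1 (mod 6).
  Combine with x ≡ 3 (mod 14): gcd(6, 14) = 2; 3 - 1 = 2, which IS divisible by 2, so compatible.
    Write x = 1 + 6·t and substitute into x ≡ 3 (mod 14): 6·t ≡ 3 − 1 = 2 (mod 14).
    Divide the congruence (and modulus) by g = 2: 3·t ≡ 1 (mod 7).
    The inverse of 3 mod 7 is 5 (since 3·5 = 15 = 2·7 + 1), so t ≡ 5·1 = 5 ≡ 5 (mod 7).
    Then x = 1 + 6·5 = 31, valid modulo lcm(6, 14) = 42: x ≡ 31 (mod 42).
  Combine with x ≡ 1 (mod 12): gcd(42, 12) = 6; 1 - 31 = -30, which IS divisible by 6, so compatible.
    Write x = 31 + 42·t and substitute into x ≡ 1 (mod 12): 42·t ≡ 1 − 31 = -30 (mod 12).
    Divide the congruence (and modulus) by g = 6: 7·t ≡ -5 (mod 2).
    Reduce coefficients mod 2: 1·t ≡ 1 (mod 2).
    So t ≡ 1 (mod 2).
    Then x = 31 + 42·1 = 73, valid modulo lcm(42, 12) = 84: x ≡ 73 (mod 84).
Verify: 73 mod 6 = 1, 73 mod 14 = 3, 73 mod 12 = 1.

x ≡ 73 (mod 84).


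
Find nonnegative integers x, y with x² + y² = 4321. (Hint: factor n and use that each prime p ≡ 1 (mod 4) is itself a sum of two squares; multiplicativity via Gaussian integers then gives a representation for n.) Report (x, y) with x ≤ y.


Step 1: Factor n = 4321 = 29 · 149.
Step 2: Check the mod-4 condition on each prime factor: 29 ≡ 1 (mod 4), exponent 1; 149 ≡ 1 (mod 4), exponent 1.
All primes ≡ 3 (mod 4) appear to even exponent (or don't appear), so by the two-squares theorem n IS expressible as a sum of two squares.
Step 3: Build a representation. Here n = 29 · 149 is a product of primes ≡ 1 (mod 4). Each prime p ≡ 1 (mod 4) is itself a sum of two squares; find a² by testing p − a² for a perfect square:
  29: 29 − 1² = 28, 29 − 2² = 25 = 5² ⇒ 29 = 2² + 5².
  149: 149 − 1² = 148, 149 − 2² = 145, 149 − 3² = 140, 149 − 4² = 133, 149 − 5² = 124, 149 − 6² = 113, 149 − 7² = 100 = 10² ⇒ 149 = 7² + 10².
  Combine using the Brahmagupta–Fibonacci identity (a² + b²)(c² + d²) = (ac − bd)² + (ad + bc)² = (ac + bd)² + (ad − bc)²:
  29 · 149 = 4321: from (2² + 5²)(7² + 10²), take (2·7 − 5·10, 2·10 + 5·7) = (14 − 50, 20 + 35) = (-36, 55); dropping signs (only squares matter) gives (36, 55); check 36² + 55² = 1296 + 3025 = 4321 ✓.
Step 4: Order so x ≤ y and verify: 36² + 55² = 1296 + 3025 = 4321 = n. ✓

n = 4321 = 36² + 55² (one valid representation with x ≤ y).


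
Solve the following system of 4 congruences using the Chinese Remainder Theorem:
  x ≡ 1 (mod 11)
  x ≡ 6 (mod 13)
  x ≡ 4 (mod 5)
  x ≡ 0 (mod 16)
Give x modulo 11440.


Product of moduli M = 11 · 13 · 5 · 16 = 11440.
Merge one congruence at a time:
  Start: x ≡ 1 (mod 11).
  Combine with x ≡ 6 (mod 13); new modulus lcm = 143.
    Write x = 1 + 11·t and substitute into x ≡ 6 (mod 13): 11·t ≡ 6 − 1 = 5 (mod 13).
    The inverse of 11 mod 13 is 6 (since 11·6 = 66 = 5·13 + 1), so t ≡ 6·5 = 30 ≡ 4 (mod 13).
    Then x = 1 + 11·4 = 45, valid modulo lcm(11, 13) = 143: x ≡ 45 (mod 143).
  Combine with x ≡ 4 (mod 5); new modulus lcm = 715.
    Write x = 45 + 143·t and substitute into x ≡ 4 (mod 5): 143·t ≡ 4 − 45 = -41 (mod 5).
    Reduce coefficients mod 5: 3·t ≡ 4 (mod 5).
    The inverse of 3 mod 5 is 2 (since 3·2 = 6 = 1·5 + 1), so t ≡ 2·4 = 8 ≡ 3 (mod 5).
    Then x = 45 + 143·3 = 474, valid modulo lcm(143, 5) = 715: x ≡ 474 (mod 715).
  Combine with x ≡ 0 (mod 16); new modulus lcm = 11440.
    Write x = 474 + 715·t and substitute into x ≡ 0 (mod 16): 715·t ≡ 0 − 474 = -474 (mod 16).
    Reduce coefficients mod 16: 11·t ≡ 6 (mod 16).
    The inverse of 11 mod 16 is 3 (since 11·3 = 33 = 2·16 + 1), so t ≡ 3·6 = 18 ≡ 2 (mod 16).
    Then x = 474 + 715·2 = 1904, valid modulo lcm(715, 16) = 11440: x ≡ 1904 (mod 11440).
Verify against each original: 1904 mod 11 = 1, 1904 mod 13 = 6, 1904 mod 5 = 4, 1904 mod 16 = 0.

x ≡ 1904 (mod 11440).


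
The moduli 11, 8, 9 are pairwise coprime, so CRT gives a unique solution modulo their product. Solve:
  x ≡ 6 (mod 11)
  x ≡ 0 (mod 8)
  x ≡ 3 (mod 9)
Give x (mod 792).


Moduli 11, 8, 9 are pairwise coprime; by CRT there is a unique solution modulo M = 11 · 8 · 9 = 792.
Solve pairwise, accumulating the modulus:
  Start with x ≡ 6 (mod 11).
  Combine with x ≡ 0 (mod 8): since gcd(11, 8) = 1, we get a unique residue mod 88.
    Write x = 6 + 11·t and substitute into x ≡ 0 (mod 8): 11·t ≡ 0 − 6 = -6 (mod 8).
    Reduce coefficients mod 8: 3·t ≡ 2 (mod 8).
    The inverse of 3 mod 8 is 3 (since 3·3 = 9 = 1·8 + 1), so t ≡ 3·2 = 6 ≡ 6 (mod 8).
    Then x = 6 + 11·6 = 72, valid modulo lcm(11, 8) = 88: x ≡ 72 (mod 88).
  Combine with x ≡ 3 (mod 9): since gcd(88, 9) = 1, we get a unique residue mod 792.
    Write x = 72 + 88·t and substitute into x ≡ 3 (mod 9): 88·t ≡ 3 − 72 = -69 (mod 9).
    Reduce coefficients mod 9: 7·t ≡ 3 (mod 9).
    The inverse of 7 mod 9 is 4 (since 7·4 = 28 = 3·9 + 1), so t ≡ 4·3 = 12 ≡ 3 (mod 9).
    Then x = 72 + 88·3 = 336, valid modulo lcm(88, 9) = 792: x ≡ 336 (mod 792).
Verify: 336 mod 11 = 6 ✓, 336 mod 8 = 0 ✓, 336 mod 9 = 3 ✓.

x ≡ 336 (mod 792).


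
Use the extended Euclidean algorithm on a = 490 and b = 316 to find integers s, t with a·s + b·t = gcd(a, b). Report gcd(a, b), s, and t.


Euclidean algorithm on (490, 316) — divide until remainder is 0:
  490 = 1 · 316 + 174
  316 = 1 · 174 + 142
  174 = 1 · 142 + 32
  142 = 4 · 32 + 14
  32 = 2 · 14 + 4
  14 = 3 · 4 + 2
  4 = 2 · 2 + 0
gcd(490, 316) = 2.
Track Bezout coefficients alongside the remainders: start with r₀ = 490 = a·1 + b·0 (s = 1, t = 0) and r₁ = 316 = a·0 + b·1 (s = 0, t = 1); each new remainder r_{k+1} = r_{k-1} − q_k·r_k inherits s_{k+1} = s_{k-1} − q_k·s_k, t_{k+1} = t_{k-1} − q_k·t_k, so r_k = a·s_k + b·t_k at every step:
  q = 1: r = 174, s = 1 − 1·0 = 1, t = 0 − 1·1 = -1  (check: 490·1 + 316·(-1) = 174)
  q = 1: r = 142, s = 0 − 1·1 = -1, t = 1 − 1·(-1) = 2  (check: 490·(-1) + 316·2 = 142)
  q = 1: r = 32, s = 1 − 1·(-1) = 2, t = -1 − 1·2 = -3  (check: 490·2 + 316·(-3) = 32)
  q = 4: r = 14, s = -1 − 4·2 = -9, t = 2 − 4·(-3) = 14  (check: 490·(-9) + 316·14 = 14)
  q = 2: r = 4, s = 2 − 2·(-9) = 20, t = -3 − 2·14 = -31  (check: 490·20 + 316·(-31) = 4)
  q = 3: r = 2, s = -9 − 3·20 = -69, t = 14 − 3·(-31) = 107  (check: 490·(-69) + 316·107 = 2)
The row with r = 2 (the gcd) gives the Bezout coefficients s = -69, t = 107.
Result: 490 · (-69) + 316 · (107) = 2.

gcd(490, 316) = 2; s = -69, t = 107 (check: 490·(-69) + 316·107 = 2).


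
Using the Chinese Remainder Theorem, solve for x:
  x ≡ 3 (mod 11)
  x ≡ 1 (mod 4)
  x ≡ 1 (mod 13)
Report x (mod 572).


Moduli 11, 4, 13 are pairwise coprime; by CRT there is a unique solution modulo M = 11 · 4 · 13 = 572.
Solve pairwise, accumulating the modulus:
  Start with x ≡ 3 (mod 11).
  Combine with x ≡ 1 (mod 4): since gcd(11, 4) = 1, we get a unique residue mod 44.
    Write x = 3 + 11·t and substitute into x ≡ 1 (mod 4): 11·t ≡ 1 − 3 = -2 (mod 4).
    Reduce coefficients mod 4: 3·t ≡ 2 (mod 4).
    The inverse of 3 mod 4 is 3 (since 3·3 = 9 = 2·4 + 1), so t ≡ 3·2 = 6 ≡ 2 (mod 4).
    Then x = 3 + 11·2 = 25, valid modulo lcm(11, 4) = 44: x ≡ 25 (mod 44).
  Combine with x ≡ 1 (mod 13): since gcd(44, 13) = 1, we get a unique residue mod 572.
    Write x = 25 + 44·t and substitute into x ≡ 1 (mod 13): 44·t ≡ 1 − 25 = -24 (mod 13).
    Reduce coefficients mod 13: 5·t ≡ 2 (mod 13).
    The inverse of 5 mod 13 is 8 (since 5·8 = 40 = 3·13 + 1), so t ≡ 8·2 = 16 ≡ 3 (mod 13).
    Then x = 25 + 44·3 = 157, valid modulo lcm(44, 13) = 572: x ≡ 157 (mod 572).
Verify: 157 mod 11 = 3 ✓, 157 mod 4 = 1 ✓, 157 mod 13 = 1 ✓.

x ≡ 157 (mod 572).


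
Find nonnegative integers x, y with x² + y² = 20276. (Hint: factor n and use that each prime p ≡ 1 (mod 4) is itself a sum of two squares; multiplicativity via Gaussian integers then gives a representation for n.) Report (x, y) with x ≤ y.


Step 1: Factor n = 20276 = 2^2 · 37 · 137.
Step 2: Check the mod-4 condition on each prime factor: 2 = 2 (special); 37 ≡ 1 (mod 4), exponent 1; 137 ≡ 1 (mod 4), exponent 1.
All primes ≡ 3 (mod 4) appear to even exponent (or don't appear), so by the two-squares theorem n IS expressible as a sum of two squares.
Step 3: Build a representation. Group n = k² · m with k = 2 and m = 37 · 137 = 5069 (a product of primes ≡ 1 (mod 4)); a representation of m scales to one of n via (k·x)² + (k·y)² = k²(x² + y²). Each prime p ≡ 1 (mod 4) is itself a sum of two squares; find a² by testing p − a² for a perfect square:
  37: 37 − 1² = 36 = 6² ⇒ 37 = 1² + 6².
  137: 137 − 1² = 136, 137 − 2² = 133, 137 − 3² = 128, 137 − 4² = 121 = 11² ⇒ 137 = 4² + 11².
  Combine using the Brahmagupta–Fibonacci identity (a² + b²)(c² + d²) = (ac − bd)² + (ad + bc)² = (ac + bd)² + (ad − bc)²:
  37 · 137 = 5069: from (1² + 6²)(4² + 11²), take (1·4 − 6·11, 1·11 + 6·4) = (4 − 66, 11 + 24) = (-62, 35); dropping signs (only squares matter) gives (62, 35); check 62² + 35² = 3844 + 1225 = 5069 ✓.
  Scale by k = 2: (2·62, 2·35) = (124, 70).
Step 4: Order so x ≤ y and verify: 70² + 124² = 4900 + 15376 = 20276 = n. ✓

n = 20276 = 70² + 124² (one valid representation with x ≤ y).
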